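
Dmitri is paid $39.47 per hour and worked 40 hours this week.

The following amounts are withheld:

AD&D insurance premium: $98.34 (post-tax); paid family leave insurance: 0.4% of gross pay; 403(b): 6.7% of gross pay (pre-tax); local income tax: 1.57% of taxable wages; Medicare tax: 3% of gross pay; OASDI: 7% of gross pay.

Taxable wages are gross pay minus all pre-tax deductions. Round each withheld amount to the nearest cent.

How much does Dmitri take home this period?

$1,187.35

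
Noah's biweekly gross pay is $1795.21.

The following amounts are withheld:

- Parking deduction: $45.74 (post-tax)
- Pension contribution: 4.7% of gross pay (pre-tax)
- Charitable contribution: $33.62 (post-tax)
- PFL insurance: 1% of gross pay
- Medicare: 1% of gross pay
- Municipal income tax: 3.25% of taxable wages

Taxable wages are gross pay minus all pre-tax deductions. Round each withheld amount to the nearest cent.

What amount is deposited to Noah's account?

Pension contribution: $1795.21 × 0.047 = $84.37
Taxable wages = $1795.21 − $84.37 = $1710.84
Municipal income tax: $1710.84 × 0.0325 = $55.60
PFL insurance: $1795.21 × 0.01 = $17.95
Medicare: $1795.21 × 0.01 = $17.95
Charitable contribution: $33.62
Parking deduction: $45.74
Total deductions = $84.37 + $55.60 + $17.95 + $17.95 + $33.62 + $45.74 = $255.23
Net pay = $1795.21 − $255.23 = $1539.98

$1539.98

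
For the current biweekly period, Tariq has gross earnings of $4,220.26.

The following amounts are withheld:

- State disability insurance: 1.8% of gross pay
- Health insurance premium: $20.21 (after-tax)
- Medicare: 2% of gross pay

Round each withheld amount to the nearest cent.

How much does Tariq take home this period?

$4,039.68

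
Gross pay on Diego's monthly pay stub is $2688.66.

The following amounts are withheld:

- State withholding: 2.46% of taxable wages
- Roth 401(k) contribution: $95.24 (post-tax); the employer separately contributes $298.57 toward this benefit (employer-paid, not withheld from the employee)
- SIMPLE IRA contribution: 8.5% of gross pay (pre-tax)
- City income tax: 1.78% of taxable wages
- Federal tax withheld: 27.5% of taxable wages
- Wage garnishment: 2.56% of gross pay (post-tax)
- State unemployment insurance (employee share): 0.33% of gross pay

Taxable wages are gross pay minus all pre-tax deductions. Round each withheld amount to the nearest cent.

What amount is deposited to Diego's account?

$1506.34

SIMPLE IRA contribution: $2688.66 × 0.085 = $228.54
Taxable wages = $2688.66 − $228.54 = $2460.12
City income tax: $2460.12 × 0.0178 = $43.79
State withholding: $2460.12 × 0.0246 = $60.52
Federal tax withheld: $2460.12 × 0.275 = $676.53
State unemployment insurance (employee share): $2688.66 × 0.0033 = $8.87
Wage garnishment: $2688.66 × 0.0256 = $68.83
Roth 401(k) contribution: $95.24
(Employer's $298.57 toward Roth 401(k) contribution is not withheld from the employee.)
Total deductions = $228.54 + $43.79 + $60.52 + $676.53 + $8.87 + $68.83 + $95.24 = $1182.32
Net pay = $2688.66 − $1182.32 = $1506.34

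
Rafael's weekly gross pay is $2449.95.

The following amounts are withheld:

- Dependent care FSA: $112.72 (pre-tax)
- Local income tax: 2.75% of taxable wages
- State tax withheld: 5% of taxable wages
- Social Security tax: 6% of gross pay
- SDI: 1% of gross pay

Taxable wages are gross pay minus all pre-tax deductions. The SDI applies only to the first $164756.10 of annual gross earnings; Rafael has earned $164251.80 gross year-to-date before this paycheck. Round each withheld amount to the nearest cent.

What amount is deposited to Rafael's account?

Dependent care FSA: $112.72
Taxable wages = $2449.95 − $112.72 = $2337.23
Local income tax: $2337.23 × 0.0275 = $64.27
State tax withheld: $2337.23 × 0.05 = $116.86
Social Security tax: $2449.95 × 0.06 = $147.00
SDI: only $164756.10 − $164251.80 = $504.30 of this check is subject → $504.30 × 0.01 = $5.04
Total deductions = $112.72 + $64.27 + $116.86 + $147.00 + $5.04 = $445.89
Net pay = $2449.95 − $445.89 = $2004.06

$2004.06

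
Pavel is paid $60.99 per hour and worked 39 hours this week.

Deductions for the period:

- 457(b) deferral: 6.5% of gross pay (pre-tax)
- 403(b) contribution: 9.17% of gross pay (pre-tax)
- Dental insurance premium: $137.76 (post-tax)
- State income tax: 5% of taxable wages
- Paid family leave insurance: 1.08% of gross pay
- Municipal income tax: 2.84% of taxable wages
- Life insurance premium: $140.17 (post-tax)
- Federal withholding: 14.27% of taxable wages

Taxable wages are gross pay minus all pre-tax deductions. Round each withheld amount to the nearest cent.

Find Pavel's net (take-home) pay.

$1,258.76

Gross pay: 39 × $60.99 = $2,378.61
403(b) contribution: $2,378.61 × 0.0917 = $218.12
457(b) deferral: $2,378.61 × 0.065 = $154.61
Pre-tax total = $218.12 + $154.61 = $372.73
Taxable wages = $2,378.61 − $372.73 = $2,005.88
Municipal income tax: $2,005.88 × 0.0284 = $56.97
State income tax: $2,005.88 × 0.05 = $100.29
Federal withholding: $2,005.88 × 0.1427 = $286.24
Paid family leave insurance: $2,378.61 × 0.0108 = $25.69
Life insurance premium: $140.17
Dental insurance premium: $137.76
Total deductions = $218.12 + $154.61 + $56.97 + $100.29 + $286.24 + $25.69 + $140.17 + $137.76 = $1,119.85
Net pay = $2,378.61 − $1,119.85 = $1,258.76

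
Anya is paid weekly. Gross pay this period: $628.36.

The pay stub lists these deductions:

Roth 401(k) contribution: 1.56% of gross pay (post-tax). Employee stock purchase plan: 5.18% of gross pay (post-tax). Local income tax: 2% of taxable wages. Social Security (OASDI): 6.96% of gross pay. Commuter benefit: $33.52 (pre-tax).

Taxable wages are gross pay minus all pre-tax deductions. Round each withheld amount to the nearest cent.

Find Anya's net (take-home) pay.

$496.86

Commuter benefit: $33.52
Taxable wages = $628.36 − $33.52 = $594.84
Local income tax: $594.84 × 0.02 = $11.90
Social Security (OASDI): $628.36 × 0.0696 = $43.73
Roth 401(k) contribution: $628.36 × 0.0156 = $9.80
Employee stock purchase plan: $628.36 × 0.0518 = $32.55
Total deductions = $33.52 + $11.90 + $43.73 + $9.80 + $32.55 = $131.50
Net pay = $628.36 − $131.50 = $496.86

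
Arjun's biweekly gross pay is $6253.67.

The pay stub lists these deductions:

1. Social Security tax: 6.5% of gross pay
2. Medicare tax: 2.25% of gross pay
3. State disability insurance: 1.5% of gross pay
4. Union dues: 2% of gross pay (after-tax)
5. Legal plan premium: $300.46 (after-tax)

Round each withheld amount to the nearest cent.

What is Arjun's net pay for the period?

Social Security tax: $6253.67 × 0.065 = $406.49
Medicare tax: $6253.67 × 0.0225 = $140.71
State disability insurance: $6253.67 × 0.015 = $93.81
Legal plan premium: $300.46
Union dues: $6253.67 × 0.02 = $125.07
Total deductions = $406.49 + $140.71 + $93.81 + $300.46 + $125.07 = $1066.54
Net pay = $6253.67 − $1066.54 = $5187.13

$5187.13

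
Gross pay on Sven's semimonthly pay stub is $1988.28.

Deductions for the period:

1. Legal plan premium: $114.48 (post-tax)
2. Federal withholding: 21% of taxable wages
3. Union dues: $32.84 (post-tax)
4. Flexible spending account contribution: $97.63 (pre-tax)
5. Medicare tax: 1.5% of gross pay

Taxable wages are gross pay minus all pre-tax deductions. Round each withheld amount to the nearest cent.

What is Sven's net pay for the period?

$1316.47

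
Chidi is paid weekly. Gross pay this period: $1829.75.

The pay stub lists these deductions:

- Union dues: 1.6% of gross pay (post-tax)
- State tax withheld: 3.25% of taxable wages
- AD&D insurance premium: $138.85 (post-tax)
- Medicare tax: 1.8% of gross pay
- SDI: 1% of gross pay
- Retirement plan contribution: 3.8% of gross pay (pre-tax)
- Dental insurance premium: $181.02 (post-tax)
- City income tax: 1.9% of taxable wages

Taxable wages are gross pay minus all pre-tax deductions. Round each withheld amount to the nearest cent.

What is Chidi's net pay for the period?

$1269.18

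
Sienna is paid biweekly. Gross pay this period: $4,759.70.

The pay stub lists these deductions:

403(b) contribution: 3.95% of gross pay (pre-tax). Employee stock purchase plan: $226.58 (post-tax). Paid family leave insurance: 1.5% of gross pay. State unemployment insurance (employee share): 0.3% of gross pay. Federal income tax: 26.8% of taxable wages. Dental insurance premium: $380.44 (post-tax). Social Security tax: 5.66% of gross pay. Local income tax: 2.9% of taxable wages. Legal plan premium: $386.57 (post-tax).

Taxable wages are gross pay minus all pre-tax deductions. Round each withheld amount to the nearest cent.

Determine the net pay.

403(b) contribution: $4,759.70 × 0.0395 = $188.01
Taxable wages = $4,759.70 − $188.01 = $4,571.69
Local income tax: $4,571.69 × 0.029 = $132.58
Federal income tax: $4,571.69 × 0.268 = $1,225.21
Social Security tax: $4,759.70 × 0.0566 = $269.40
State unemployment insurance (employee share): $4,759.70 × 0.003 = $14.28
Paid family leave insurance: $4,759.70 × 0.015 = $71.40
Employee stock purchase plan: $226.58
Dental insurance premium: $380.44
Legal plan premium: $386.57
Total deductions = $188.01 + $132.58 + $1,225.21 + $269.40 + $14.28 + $71.40 + $226.58 + $380.44 + $386.57 = $2,894.47
Net pay = $4,759.70 − $2,894.47 = $1,865.23

$1,865.23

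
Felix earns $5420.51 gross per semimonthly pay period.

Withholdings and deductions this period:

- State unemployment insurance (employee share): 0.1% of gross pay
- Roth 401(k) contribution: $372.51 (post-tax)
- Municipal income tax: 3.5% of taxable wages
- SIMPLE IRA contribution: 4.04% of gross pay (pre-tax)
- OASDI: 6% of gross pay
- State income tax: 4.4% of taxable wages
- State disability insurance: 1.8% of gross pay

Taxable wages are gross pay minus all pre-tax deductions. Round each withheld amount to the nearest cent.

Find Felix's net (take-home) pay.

SIMPLE IRA contribution: $5420.51 × 0.0404 = $218.99
Taxable wages = $5420.51 − $218.99 = $5201.52
Municipal income tax: $5201.52 × 0.035 = $182.05
State income tax: $5201.52 × 0.044 = $228.87
OASDI: $5420.51 × 0.06 = $325.23
State unemployment insurance (employee share): $5420.51 × 0.001 = $5.42
State disability insurance: $5420.51 × 0.018 = $97.57
Roth 401(k) contribution: $372.51
Total deductions = $218.99 + $182.05 + $228.87 + $325.23 + $5.42 + $97.57 + $372.51 = $1430.64
Net pay = $5420.51 − $1430.64 = $3989.87

$3989.87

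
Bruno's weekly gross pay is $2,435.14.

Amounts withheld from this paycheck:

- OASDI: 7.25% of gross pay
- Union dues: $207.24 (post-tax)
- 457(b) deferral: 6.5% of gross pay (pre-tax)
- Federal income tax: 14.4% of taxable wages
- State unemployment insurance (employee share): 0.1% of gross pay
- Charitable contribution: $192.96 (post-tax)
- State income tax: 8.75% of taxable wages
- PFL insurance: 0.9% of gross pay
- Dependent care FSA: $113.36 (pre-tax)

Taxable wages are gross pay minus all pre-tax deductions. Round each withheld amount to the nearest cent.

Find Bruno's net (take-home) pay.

457(b) deferral: $2,435.14 × 0.065 = $158.28
Dependent care FSA: $113.36
Pre-tax total = $158.28 + $113.36 = $271.64
Taxable wages = $2,435.14 − $271.64 = $2,163.50
Federal income tax: $2,163.50 × 0.144 = $311.54
State income tax: $2,163.50 × 0.0875 = $189.31
OASDI: $2,435.14 × 0.0725 = $176.55
PFL insurance: $2,435.14 × 0.009 = $21.92
State unemployment insurance (employee share): $2,435.14 × 0.001 = $2.44
Union dues: $207.24
Charitable contribution: $192.96
Total deductions = $158.28 + $113.36 + $311.54 + $189.31 + $176.55 + $21.92 + $2.44 + $207.24 + $192.96 = $1,373.60
Net pay = $2,435.14 − $1,373.60 = $1,061.54

$1,061.54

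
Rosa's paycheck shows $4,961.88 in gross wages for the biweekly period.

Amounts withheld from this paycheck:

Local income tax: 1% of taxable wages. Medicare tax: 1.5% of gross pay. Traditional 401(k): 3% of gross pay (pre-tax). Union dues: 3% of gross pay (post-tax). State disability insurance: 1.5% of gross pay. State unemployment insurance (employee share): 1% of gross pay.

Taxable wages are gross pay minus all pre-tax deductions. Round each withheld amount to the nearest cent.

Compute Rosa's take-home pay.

$4,417.55

Traditional 401(k): $4,961.88 × 0.03 = $148.86
Taxable wages = $4,961.88 − $148.86 = $4,813.02
Local income tax: $4,813.02 × 0.01 = $48.13
Medicare tax: $4,961.88 × 0.015 = $74.43
State unemployment insurance (employee share): $4,961.88 × 0.01 = $49.62
State disability insurance: $4,961.88 × 0.015 = $74.43
Union dues: $4,961.88 × 0.03 = $148.86
Total deductions = $148.86 + $48.13 + $74.43 + $49.62 + $74.43 + $148.86 = $544.33
Net pay = $4,961.88 − $544.33 = $4,417.55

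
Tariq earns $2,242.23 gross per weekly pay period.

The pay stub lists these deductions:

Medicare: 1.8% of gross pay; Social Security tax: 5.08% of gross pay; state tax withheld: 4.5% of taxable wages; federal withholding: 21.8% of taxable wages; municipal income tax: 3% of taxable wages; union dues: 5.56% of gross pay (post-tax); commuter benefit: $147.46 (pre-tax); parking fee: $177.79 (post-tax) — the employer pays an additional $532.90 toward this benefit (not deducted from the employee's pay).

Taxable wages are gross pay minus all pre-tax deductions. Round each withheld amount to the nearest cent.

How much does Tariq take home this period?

Commuter benefit: $147.46
Taxable wages = $2,242.23 − $147.46 = $2,094.77
State tax withheld: $2,094.77 × 0.045 = $94.26
Municipal income tax: $2,094.77 × 0.03 = $62.84
Federal withholding: $2,094.77 × 0.218 = $456.66
Social Security tax: $2,242.23 × 0.0508 = $113.91
Medicare: $2,242.23 × 0.018 = $40.36
Union dues: $2,242.23 × 0.0556 = $124.67
Parking fee: $177.79
(Employer's $532.90 toward parking fee is not withheld from the employee.)
Total deductions = $147.46 + $94.26 + $62.84 + $456.66 + $113.91 + $40.36 + $124.67 + $177.79 = $1,217.95
Net pay = $2,242.23 − $1,217.95 = $1,024.28

$1,024.28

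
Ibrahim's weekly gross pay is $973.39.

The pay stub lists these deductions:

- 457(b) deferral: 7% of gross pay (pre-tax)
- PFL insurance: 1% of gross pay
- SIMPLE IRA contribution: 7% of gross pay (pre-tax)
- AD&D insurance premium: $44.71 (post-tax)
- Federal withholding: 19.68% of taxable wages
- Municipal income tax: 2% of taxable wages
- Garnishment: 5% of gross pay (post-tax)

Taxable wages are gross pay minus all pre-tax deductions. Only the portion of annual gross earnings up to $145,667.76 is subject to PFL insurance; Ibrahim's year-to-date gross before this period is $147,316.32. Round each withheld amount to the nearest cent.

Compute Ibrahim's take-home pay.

$562.25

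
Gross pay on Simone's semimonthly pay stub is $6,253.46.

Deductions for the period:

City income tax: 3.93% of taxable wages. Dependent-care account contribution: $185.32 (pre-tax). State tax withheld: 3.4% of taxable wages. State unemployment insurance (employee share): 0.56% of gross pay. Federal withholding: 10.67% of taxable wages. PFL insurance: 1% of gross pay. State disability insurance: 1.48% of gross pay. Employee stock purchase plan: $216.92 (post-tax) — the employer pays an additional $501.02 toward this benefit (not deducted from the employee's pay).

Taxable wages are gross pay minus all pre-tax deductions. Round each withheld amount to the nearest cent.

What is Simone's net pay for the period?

$4,568.85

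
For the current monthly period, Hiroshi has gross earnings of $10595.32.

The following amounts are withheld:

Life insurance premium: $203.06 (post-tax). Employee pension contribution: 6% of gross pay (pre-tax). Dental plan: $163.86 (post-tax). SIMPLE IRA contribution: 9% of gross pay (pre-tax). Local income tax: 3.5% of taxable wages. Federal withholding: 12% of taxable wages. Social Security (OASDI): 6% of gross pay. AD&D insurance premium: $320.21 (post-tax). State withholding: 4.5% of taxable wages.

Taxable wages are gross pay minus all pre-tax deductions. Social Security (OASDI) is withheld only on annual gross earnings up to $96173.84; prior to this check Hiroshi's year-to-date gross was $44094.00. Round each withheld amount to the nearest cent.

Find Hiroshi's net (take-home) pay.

$5881.97

Employee pension contribution: $10595.32 × 0.06 = $635.72
SIMPLE IRA contribution: $10595.32 × 0.09 = $953.58
Pre-tax total = $635.72 + $953.58 = $1589.30
Taxable wages = $10595.32 − $1589.30 = $9006.02
Federal withholding: $9006.02 × 0.12 = $1080.72
State withholding: $9006.02 × 0.045 = $405.27
Local income tax: $9006.02 × 0.035 = $315.21
Social Security (OASDI): cap not yet reached, full $10595.32 is subject → $10595.32 × 0.06 = $635.72
Life insurance premium: $203.06
AD&D insurance premium: $320.21
Dental plan: $163.86
Total deductions = $635.72 + $953.58 + $1080.72 + $405.27 + $315.21 + $635.72 + $203.06 + $320.21 + $163.86 = $4713.35
Net pay = $10595.32 − $4713.35 = $5881.97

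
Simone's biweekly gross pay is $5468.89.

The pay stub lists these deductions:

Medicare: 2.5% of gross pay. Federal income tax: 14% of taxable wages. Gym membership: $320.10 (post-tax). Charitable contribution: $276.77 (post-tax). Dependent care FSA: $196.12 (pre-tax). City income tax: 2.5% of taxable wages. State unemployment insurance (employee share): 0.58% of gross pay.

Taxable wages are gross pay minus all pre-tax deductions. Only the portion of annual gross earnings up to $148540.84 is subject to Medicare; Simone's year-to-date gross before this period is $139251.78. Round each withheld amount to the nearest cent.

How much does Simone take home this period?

$3637.45

Dependent care FSA: $196.12
Taxable wages = $5468.89 − $196.12 = $5272.77
City income tax: $5272.77 × 0.025 = $131.82
Federal income tax: $5272.77 × 0.14 = $738.19
Medicare: cap not yet reached, full $5468.89 is subject → $5468.89 × 0.025 = $136.72
State unemployment insurance (employee share): $5468.89 × 0.0058 = $31.72
Charitable contribution: $276.77
Gym membership: $320.10
Total deductions = $196.12 + $131.82 + $738.19 + $136.72 + $31.72 + $276.77 + $320.10 = $1831.44
Net pay = $5468.89 − $1831.44 = $3637.45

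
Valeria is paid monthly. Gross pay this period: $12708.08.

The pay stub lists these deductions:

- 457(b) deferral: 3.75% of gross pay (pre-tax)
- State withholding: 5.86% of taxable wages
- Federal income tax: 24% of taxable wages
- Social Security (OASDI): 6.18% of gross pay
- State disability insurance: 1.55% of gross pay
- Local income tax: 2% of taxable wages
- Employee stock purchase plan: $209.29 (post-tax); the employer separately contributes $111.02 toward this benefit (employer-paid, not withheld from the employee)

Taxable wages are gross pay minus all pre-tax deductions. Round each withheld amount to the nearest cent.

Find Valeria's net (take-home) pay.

$7142.93

457(b) deferral: $12708.08 × 0.0375 = $476.55
Taxable wages = $12708.08 − $476.55 = $12231.53
State withholding: $12231.53 × 0.0586 = $716.77
Federal income tax: $12231.53 × 0.24 = $2935.57
Local income tax: $12231.53 × 0.02 = $244.63
Social Security (OASDI): $12708.08 × 0.0618 = $785.36
State disability insurance: $12708.08 × 0.0155 = $196.98
Employee stock purchase plan: $209.29
(Employer's $111.02 toward employee stock purchase plan is not withheld from the employee.)
Total deductions = $476.55 + $716.77 + $2935.57 + $244.63 + $785.36 + $196.98 + $209.29 = $5565.15
Net pay = $12708.08 − $5565.15 = $7142.93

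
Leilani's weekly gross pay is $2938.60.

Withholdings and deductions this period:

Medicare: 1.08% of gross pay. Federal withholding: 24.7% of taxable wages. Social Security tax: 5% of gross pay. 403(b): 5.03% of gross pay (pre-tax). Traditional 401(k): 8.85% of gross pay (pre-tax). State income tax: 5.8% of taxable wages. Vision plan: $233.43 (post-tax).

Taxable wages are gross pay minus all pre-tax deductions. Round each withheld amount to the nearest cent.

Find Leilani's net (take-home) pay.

403(b): $2938.60 × 0.0503 = $147.81
Traditional 401(k): $2938.60 × 0.0885 = $260.07
Pre-tax total = $147.81 + $260.07 = $407.88
Taxable wages = $2938.60 − $407.88 = $2530.72
Federal withholding: $2530.72 × 0.247 = $625.09
State income tax: $2530.72 × 0.058 = $146.78
Medicare: $2938.60 × 0.0108 = $31.74
Social Security tax: $2938.60 × 0.05 = $146.93
Vision plan: $233.43
Total deductions = $147.81 + $260.07 + $625.09 + $146.78 + $31.74 + $146.93 + $233.43 = $1591.85
Net pay = $2938.60 − $1591.85 = $1346.75

$1346.75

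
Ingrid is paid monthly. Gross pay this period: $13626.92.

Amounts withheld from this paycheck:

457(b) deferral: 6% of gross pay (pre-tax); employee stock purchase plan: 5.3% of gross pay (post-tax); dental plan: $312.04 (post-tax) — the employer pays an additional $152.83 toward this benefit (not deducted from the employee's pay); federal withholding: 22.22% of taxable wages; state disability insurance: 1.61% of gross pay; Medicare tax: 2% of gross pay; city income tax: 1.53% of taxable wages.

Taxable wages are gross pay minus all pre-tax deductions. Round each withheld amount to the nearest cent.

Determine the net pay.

$8240.89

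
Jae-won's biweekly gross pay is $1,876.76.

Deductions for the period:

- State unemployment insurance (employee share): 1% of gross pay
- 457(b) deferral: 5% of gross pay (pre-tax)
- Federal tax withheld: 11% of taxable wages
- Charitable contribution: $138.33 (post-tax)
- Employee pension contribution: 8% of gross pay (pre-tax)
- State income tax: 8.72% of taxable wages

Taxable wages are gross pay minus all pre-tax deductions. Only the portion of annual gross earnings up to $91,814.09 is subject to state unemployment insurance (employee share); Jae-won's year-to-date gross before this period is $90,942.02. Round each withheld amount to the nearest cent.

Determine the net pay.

$1,163.74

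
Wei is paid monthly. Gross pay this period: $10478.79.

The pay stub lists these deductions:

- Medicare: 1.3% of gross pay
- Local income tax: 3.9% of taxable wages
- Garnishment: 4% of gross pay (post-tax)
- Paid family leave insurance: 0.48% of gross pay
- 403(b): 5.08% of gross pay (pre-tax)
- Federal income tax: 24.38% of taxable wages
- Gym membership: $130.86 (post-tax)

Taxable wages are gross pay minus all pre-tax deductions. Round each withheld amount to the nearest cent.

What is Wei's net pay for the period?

$6397.08

403(b): $10478.79 × 0.0508 = $532.32
Taxable wages = $10478.79 − $532.32 = $9946.47
Local income tax: $9946.47 × 0.039 = $387.91
Federal income tax: $9946.47 × 0.2438 = $2424.95
Medicare: $10478.79 × 0.013 = $136.22
Paid family leave insurance: $10478.79 × 0.0048 = $50.30
Gym membership: $130.86
Garnishment: $10478.79 × 0.04 = $419.15
Total deductions = $532.32 + $387.91 + $2424.95 + $136.22 + $50.30 + $130.86 + $419.15 = $4081.71
Net pay = $10478.79 − $4081.71 = $6397.08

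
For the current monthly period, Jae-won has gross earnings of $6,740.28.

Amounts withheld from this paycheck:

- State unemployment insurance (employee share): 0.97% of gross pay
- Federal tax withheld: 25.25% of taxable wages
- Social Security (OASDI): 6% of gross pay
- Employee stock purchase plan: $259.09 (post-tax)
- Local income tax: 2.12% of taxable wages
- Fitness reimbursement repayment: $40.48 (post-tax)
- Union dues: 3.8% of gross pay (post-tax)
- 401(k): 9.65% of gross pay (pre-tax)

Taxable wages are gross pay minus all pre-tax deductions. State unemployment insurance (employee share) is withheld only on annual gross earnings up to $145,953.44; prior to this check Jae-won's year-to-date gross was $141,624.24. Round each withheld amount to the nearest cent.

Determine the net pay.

401(k): $6,740.28 × 0.0965 = $650.44
Taxable wages = $6,740.28 − $650.44 = $6,089.84
Federal tax withheld: $6,089.84 × 0.2525 = $1,537.68
Local income tax: $6,089.84 × 0.0212 = $129.10
Social Security (OASDI): $6,740.28 × 0.06 = $404.42
State unemployment insurance (employee share): only $145,953.44 − $141,624.24 = $4,329.20 of this check is subject → $4,329.20 × 0.0097 = $41.99
Union dues: $6,740.28 × 0.038 = $256.13
Fitness reimbursement repayment: $40.48
Employee stock purchase plan: $259.09
Total deductions = $650.44 + $1,537.68 + $129.10 + $404.42 + $41.99 + $256.13 + $40.48 + $259.09 = $3,319.33
Net pay = $6,740.28 − $3,319.33 = $3,420.95

$3,420.95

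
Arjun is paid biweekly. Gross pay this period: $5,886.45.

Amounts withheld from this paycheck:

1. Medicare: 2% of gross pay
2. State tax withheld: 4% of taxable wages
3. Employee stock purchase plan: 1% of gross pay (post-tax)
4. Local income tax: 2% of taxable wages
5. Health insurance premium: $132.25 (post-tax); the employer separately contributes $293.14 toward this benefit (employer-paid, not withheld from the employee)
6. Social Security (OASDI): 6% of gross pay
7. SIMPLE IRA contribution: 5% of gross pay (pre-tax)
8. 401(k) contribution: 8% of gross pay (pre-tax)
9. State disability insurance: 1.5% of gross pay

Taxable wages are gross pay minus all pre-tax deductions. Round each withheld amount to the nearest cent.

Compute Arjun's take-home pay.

SIMPLE IRA contribution: $5,886.45 × 0.05 = $294.32
401(k) contribution: $5,886.45 × 0.08 = $470.92
Pre-tax total = $294.32 + $470.92 = $765.24
Taxable wages = $5,886.45 − $765.24 = $5,121.21
Local income tax: $5,121.21 × 0.02 = $102.42
State tax withheld: $5,121.21 × 0.04 = $204.85
State disability insurance: $5,886.45 × 0.015 = $88.30
Social Security (OASDI): $5,886.45 × 0.06 = $353.19
Medicare: $5,886.45 × 0.02 = $117.73
Employee stock purchase plan: $5,886.45 × 0.01 = $58.86
Health insurance premium: $132.25
(Employer's $293.14 toward health insurance premium is not withheld from the employee.)
Total deductions = $294.32 + $470.92 + $102.42 + $204.85 + $88.30 + $353.19 + $117.73 + $58.86 + $132.25 = $1,822.84
Net pay = $5,886.45 − $1,822.84 = $4,063.61

$4,063.61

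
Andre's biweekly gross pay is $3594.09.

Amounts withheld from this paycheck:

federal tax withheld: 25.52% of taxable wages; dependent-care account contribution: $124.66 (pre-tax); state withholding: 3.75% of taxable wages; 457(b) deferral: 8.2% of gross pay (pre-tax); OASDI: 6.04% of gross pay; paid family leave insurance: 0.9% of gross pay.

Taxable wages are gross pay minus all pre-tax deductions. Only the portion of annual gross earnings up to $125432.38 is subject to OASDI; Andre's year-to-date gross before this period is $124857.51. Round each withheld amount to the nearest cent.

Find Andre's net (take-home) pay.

Dependent-care account contribution: $124.66
457(b) deferral: $3594.09 × 0.082 = $294.72
Pre-tax total = $124.66 + $294.72 = $419.38
Taxable wages = $3594.09 − $419.38 = $3174.71
Federal tax withheld: $3174.71 × 0.2552 = $810.19
State withholding: $3174.71 × 0.0375 = $119.05
OASDI: only $125432.38 − $124857.51 = $574.87 of this check is subject → $574.87 × 0.0604 = $34.72
Paid family leave insurance: $3594.09 × 0.009 = $32.35
Total deductions = $124.66 + $294.72 + $810.19 + $119.05 + $34.72 + $32.35 = $1415.69
Net pay = $3594.09 − $1415.69 = $2178.40

$2178.40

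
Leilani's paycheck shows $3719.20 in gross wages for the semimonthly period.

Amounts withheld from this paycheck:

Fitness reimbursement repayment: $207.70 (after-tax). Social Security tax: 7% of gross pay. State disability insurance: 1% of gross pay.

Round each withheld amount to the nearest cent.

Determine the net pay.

State disability insurance: $3719.20 × 0.01 = $37.19
Social Security tax: $3719.20 × 0.07 = $260.34
Fitness reimbursement repayment: $207.70
Total deductions = $37.19 + $260.34 + $207.70 = $505.23
Net pay = $3719.20 − $505.23 = $3213.97

$3213.97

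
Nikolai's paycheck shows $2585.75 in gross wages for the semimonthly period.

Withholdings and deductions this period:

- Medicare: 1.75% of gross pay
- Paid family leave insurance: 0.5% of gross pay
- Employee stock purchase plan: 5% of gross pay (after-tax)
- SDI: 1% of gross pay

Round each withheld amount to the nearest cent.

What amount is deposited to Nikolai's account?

$2372.42

Medicare: $2585.75 × 0.0175 = $45.25
Paid family leave insurance: $2585.75 × 0.005 = $12.93
SDI: $2585.75 × 0.01 = $25.86
Employee stock purchase plan: $2585.75 × 0.05 = $129.29
Total deductions = $45.25 + $12.93 + $25.86 + $129.29 = $213.33
Net pay = $2585.75 − $213.33 = $2372.42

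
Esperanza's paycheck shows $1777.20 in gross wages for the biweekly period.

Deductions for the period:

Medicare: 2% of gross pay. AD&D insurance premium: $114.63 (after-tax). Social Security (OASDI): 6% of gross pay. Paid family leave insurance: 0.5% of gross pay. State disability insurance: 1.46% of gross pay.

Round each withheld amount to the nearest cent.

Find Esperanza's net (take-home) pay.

$1485.56

Social Security (OASDI): $1777.20 × 0.06 = $106.63
Paid family leave insurance: $1777.20 × 0.005 = $8.89
Medicare: $1777.20 × 0.02 = $35.54
State disability insurance: $1777.20 × 0.0146 = $25.95
AD&D insurance premium: $114.63
Total deductions = $106.63 + $8.89 + $35.54 + $25.95 + $114.63 = $291.64
Net pay = $1777.20 − $291.64 = $1485.56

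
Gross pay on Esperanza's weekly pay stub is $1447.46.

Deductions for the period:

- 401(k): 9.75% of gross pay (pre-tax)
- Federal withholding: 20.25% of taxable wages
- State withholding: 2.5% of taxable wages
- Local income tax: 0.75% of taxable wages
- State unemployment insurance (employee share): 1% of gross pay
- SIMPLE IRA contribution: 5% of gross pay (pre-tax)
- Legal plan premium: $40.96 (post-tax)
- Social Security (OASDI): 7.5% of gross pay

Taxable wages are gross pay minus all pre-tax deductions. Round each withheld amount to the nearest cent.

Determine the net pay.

401(k): $1447.46 × 0.0975 = $141.13
SIMPLE IRA contribution: $1447.46 × 0.05 = $72.37
Pre-tax total = $141.13 + $72.37 = $213.50
Taxable wages = $1447.46 − $213.50 = $1233.96
Federal withholding: $1233.96 × 0.2025 = $249.88
State withholding: $1233.96 × 0.025 = $30.85
Local income tax: $1233.96 × 0.0075 = $9.25
State unemployment insurance (employee share): $1447.46 × 0.01 = $14.47
Social Security (OASDI): $1447.46 × 0.075 = $108.56
Legal plan premium: $40.96
Total deductions = $141.13 + $72.37 + $249.88 + $30.85 + $9.25 + $14.47 + $108.56 + $40.96 = $667.47
Net pay = $1447.46 − $667.47 = $779.99

$779.99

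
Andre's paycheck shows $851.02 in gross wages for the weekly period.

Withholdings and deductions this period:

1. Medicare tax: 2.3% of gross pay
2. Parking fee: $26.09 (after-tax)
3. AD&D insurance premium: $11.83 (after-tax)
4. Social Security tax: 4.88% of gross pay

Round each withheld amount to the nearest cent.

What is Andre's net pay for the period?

Medicare tax: $851.02 × 0.023 = $19.57
Social Security tax: $851.02 × 0.0488 = $41.53
AD&D insurance premium: $11.83
Parking fee: $26.09
Total deductions = $19.57 + $41.53 + $11.83 + $26.09 = $99.02
Net pay = $851.02 − $99.02 = $752.00

$752.00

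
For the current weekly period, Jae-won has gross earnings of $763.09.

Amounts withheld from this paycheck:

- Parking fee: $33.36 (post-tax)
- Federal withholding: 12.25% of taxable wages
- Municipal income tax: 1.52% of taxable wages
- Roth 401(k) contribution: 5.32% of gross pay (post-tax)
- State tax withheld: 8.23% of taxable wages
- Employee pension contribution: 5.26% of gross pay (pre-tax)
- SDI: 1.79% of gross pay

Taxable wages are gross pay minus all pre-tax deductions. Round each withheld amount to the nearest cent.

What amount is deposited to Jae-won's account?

$476.28

Employee pension contribution: $763.09 × 0.0526 = $40.14
Taxable wages = $763.09 − $40.14 = $722.95
Municipal income tax: $722.95 × 0.0152 = $10.99
State tax withheld: $722.95 × 0.0823 = $59.50
Federal withholding: $722.95 × 0.1225 = $88.56
SDI: $763.09 × 0.0179 = $13.66
Parking fee: $33.36
Roth 401(k) contribution: $763.09 × 0.0532 = $40.60
Total deductions = $40.14 + $10.99 + $59.50 + $88.56 + $13.66 + $33.36 + $40.60 = $286.81
Net pay = $763.09 − $286.81 = $476.28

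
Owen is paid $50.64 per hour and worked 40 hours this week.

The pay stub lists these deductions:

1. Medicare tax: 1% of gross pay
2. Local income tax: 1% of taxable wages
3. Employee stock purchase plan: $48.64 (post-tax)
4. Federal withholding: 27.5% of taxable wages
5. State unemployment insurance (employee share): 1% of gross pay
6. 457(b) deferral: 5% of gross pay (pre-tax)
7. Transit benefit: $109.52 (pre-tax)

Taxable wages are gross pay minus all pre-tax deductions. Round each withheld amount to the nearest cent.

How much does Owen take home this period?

Gross pay: 40 × $50.64 = $2,025.60
Transit benefit: $109.52
457(b) deferral: $2,025.60 × 0.05 = $101.28
Pre-tax total = $109.52 + $101.28 = $210.80
Taxable wages = $2,025.60 − $210.80 = $1,814.80
Local income tax: $1,814.80 × 0.01 = $18.15
Federal withholding: $1,814.80 × 0.275 = $499.07
State unemployment insurance (employee share): $2,025.60 × 0.01 = $20.26
Medicare tax: $2,025.60 × 0.01 = $20.26
Employee stock purchase plan: $48.64
Total deductions = $109.52 + $101.28 + $18.15 + $499.07 + $20.26 + $20.26 + $48.64 = $817.18
Net pay = $2,025.60 − $817.18 = $1,208.42

$1,208.42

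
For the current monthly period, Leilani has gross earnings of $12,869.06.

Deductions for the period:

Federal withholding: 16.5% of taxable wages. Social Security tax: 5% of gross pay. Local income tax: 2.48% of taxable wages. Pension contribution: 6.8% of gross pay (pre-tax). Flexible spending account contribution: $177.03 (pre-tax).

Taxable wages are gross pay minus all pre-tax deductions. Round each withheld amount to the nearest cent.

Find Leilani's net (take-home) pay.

$8,930.63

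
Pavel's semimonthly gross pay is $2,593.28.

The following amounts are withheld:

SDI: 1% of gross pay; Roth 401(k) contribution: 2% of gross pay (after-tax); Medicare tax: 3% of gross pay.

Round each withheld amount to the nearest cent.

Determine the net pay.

$2,437.68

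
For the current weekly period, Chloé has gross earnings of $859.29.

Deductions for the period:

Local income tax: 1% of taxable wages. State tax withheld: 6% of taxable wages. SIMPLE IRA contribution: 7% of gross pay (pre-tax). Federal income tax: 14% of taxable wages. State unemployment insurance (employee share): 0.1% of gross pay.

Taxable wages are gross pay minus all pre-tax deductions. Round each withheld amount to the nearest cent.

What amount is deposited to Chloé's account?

$630.46

SIMPLE IRA contribution: $859.29 × 0.07 = $60.15
Taxable wages = $859.29 − $60.15 = $799.14
Local income tax: $799.14 × 0.01 = $7.99
State tax withheld: $799.14 × 0.06 = $47.95
Federal income tax: $799.14 × 0.14 = $111.88
State unemployment insurance (employee share): $859.29 × 0.001 = $0.86
Total deductions = $60.15 + $7.99 + $47.95 + $111.88 + $0.86 = $228.83
Net pay = $859.29 − $228.83 = $630.46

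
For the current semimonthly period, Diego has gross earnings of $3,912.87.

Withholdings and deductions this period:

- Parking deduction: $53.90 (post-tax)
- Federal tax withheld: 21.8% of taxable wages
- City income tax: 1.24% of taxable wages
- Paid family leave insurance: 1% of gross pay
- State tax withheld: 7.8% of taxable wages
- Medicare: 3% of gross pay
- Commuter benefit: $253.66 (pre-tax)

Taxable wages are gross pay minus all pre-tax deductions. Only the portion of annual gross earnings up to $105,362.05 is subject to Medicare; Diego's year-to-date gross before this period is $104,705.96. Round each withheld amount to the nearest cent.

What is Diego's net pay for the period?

Commuter benefit: $253.66
Taxable wages = $3,912.87 − $253.66 = $3,659.21
State tax withheld: $3,659.21 × 0.078 = $285.42
City income tax: $3,659.21 × 0.0124 = $45.37
Federal tax withheld: $3,659.21 × 0.218 = $797.71
Paid family leave insurance: $3,912.87 × 0.01 = $39.13
Medicare: only $105,362.05 − $104,705.96 = $656.09 of this check is subject → $656.09 × 0.03 = $19.68
Parking deduction: $53.90
Total deductions = $253.66 + $285.42 + $45.37 + $797.71 + $39.13 + $19.68 + $53.90 = $1,494.87
Net pay = $3,912.87 − $1,494.87 = $2,418.00

$2,418.00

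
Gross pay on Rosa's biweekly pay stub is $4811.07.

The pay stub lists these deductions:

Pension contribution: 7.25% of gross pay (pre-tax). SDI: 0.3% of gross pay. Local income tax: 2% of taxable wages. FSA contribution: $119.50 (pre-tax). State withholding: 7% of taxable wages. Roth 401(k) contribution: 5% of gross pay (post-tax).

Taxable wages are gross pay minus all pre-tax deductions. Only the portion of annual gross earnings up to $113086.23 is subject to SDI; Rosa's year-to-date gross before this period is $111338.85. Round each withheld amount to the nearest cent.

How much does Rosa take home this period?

FSA contribution: $119.50
Pension contribution: $4811.07 × 0.0725 = $348.80
Pre-tax total = $119.50 + $348.80 = $468.30
Taxable wages = $4811.07 − $468.30 = $4342.77
Local income tax: $4342.77 × 0.02 = $86.86
State withholding: $4342.77 × 0.07 = $303.99
SDI: only $113086.23 − $111338.85 = $1747.38 of this check is subject → $1747.38 × 0.003 = $5.24
Roth 401(k) contribution: $4811.07 × 0.05 = $240.55
Total deductions = $119.50 + $348.80 + $86.86 + $303.99 + $5.24 + $240.55 = $1104.94
Net pay = $4811.07 − $1104.94 = $3706.13

$3706.13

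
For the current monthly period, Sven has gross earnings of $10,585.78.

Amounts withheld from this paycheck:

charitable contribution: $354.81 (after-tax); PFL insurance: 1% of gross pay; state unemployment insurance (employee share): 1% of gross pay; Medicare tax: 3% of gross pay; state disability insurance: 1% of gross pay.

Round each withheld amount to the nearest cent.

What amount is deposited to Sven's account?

State disability insurance: $10,585.78 × 0.01 = $105.86
Medicare tax: $10,585.78 × 0.03 = $317.57
PFL insurance: $10,585.78 × 0.01 = $105.86
State unemployment insurance (employee share): $10,585.78 × 0.01 = $105.86
Charitable contribution: $354.81
Total deductions = $105.86 + $317.57 + $105.86 + $105.86 + $354.81 = $989.96
Net pay = $10,585.78 − $989.96 = $9,595.82

$9,595.82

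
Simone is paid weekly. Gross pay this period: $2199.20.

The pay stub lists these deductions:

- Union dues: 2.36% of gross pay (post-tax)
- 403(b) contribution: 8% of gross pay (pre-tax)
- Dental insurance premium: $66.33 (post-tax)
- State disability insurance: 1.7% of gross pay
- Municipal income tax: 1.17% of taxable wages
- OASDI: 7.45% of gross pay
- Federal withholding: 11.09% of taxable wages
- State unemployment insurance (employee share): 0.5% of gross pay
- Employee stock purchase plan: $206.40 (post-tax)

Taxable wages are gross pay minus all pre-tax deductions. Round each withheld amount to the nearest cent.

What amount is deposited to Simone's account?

$1238.35

403(b) contribution: $2199.20 × 0.08 = $175.94
Taxable wages = $2199.20 − $175.94 = $2023.26
Federal withholding: $2023.26 × 0.1109 = $224.38
Municipal income tax: $2023.26 × 0.0117 = $23.67
State disability insurance: $2199.20 × 0.017 = $37.39
State unemployment insurance (employee share): $2199.20 × 0.005 = $11.00
OASDI: $2199.20 × 0.0745 = $163.84
Union dues: $2199.20 × 0.0236 = $51.90
Employee stock purchase plan: $206.40
Dental insurance premium: $66.33
Total deductions = $175.94 + $224.38 + $23.67 + $37.39 + $11.00 + $163.84 + $51.90 + $206.40 + $66.33 = $960.85
Net pay = $2199.20 − $960.85 = $1238.35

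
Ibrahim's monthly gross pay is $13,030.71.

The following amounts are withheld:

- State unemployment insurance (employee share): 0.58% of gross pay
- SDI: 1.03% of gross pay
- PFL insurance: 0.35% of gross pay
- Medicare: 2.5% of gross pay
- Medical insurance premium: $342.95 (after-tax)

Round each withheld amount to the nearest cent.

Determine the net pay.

SDI: $13,030.71 × 0.0103 = $134.22
State unemployment insurance (employee share): $13,030.71 × 0.0058 = $75.58
Medicare: $13,030.71 × 0.025 = $325.77
PFL insurance: $13,030.71 × 0.0035 = $45.61
Medical insurance premium: $342.95
Total deductions = $134.22 + $75.58 + $325.77 + $45.61 + $342.95 = $924.13
Net pay = $13,030.71 − $924.13 = $12,106.58

$12,106.58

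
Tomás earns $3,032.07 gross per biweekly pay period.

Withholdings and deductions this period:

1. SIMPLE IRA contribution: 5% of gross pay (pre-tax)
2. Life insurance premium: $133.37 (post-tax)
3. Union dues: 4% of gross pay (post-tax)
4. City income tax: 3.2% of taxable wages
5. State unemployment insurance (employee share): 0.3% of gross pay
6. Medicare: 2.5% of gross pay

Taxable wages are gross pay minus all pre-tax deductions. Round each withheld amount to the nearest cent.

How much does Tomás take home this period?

SIMPLE IRA contribution: $3,032.07 × 0.05 = $151.60
Taxable wages = $3,032.07 − $151.60 = $2,880.47
City income tax: $2,880.47 × 0.032 = $92.18
State unemployment insurance (employee share): $3,032.07 × 0.003 = $9.10
Medicare: $3,032.07 × 0.025 = $75.80
Life insurance premium: $133.37
Union dues: $3,032.07 × 0.04 = $121.28
Total deductions = $151.60 + $92.18 + $9.10 + $75.80 + $133.37 + $121.28 = $583.33
Net pay = $3,032.07 − $583.33 = $2,448.74

$2,448.74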